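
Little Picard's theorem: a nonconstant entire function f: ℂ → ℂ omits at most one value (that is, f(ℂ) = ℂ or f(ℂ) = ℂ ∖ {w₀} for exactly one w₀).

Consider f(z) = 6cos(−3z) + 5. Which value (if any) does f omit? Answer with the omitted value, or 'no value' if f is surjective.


Little Picard bounds the complement of f(ℂ) to at most one point.
cos is entire and surjective onto ℂ: for every w ∈ ℂ, cos(ζ) = w has a solution ζ ∈ ℂ (e.g., via the complex inverse arccos). With ζ = −3z this gives z = ζ/(-3). Then 6·cos(−3z) takes every value in 6·ℂ = ℂ, and adding 5 is a bijection of ℂ. So f is surjective and omits no value. (Note: only on the real line is cos bounded by [−1, 1].)

Omitted value: no value.


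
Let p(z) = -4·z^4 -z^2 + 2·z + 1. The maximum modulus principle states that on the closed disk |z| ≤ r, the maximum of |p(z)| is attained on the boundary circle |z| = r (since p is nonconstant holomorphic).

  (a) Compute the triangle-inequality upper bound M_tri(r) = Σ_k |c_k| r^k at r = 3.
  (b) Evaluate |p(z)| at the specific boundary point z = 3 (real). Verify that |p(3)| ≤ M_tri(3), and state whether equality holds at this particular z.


Coefficients: c_0 = 1, c_1 = 2, c_2 = -1, c_3 = 0, c_4 = -4. Radius r = 3.
Part (a). Triangle bound: M_tri(r) = Σ_k |c_k| r^k
  = |1|·3^0 + |2|·3^1 + |-1|·3^2 + |0|·3^3 + |-4|·3^4
  = 1 + 6 + 9 + 0 + 324 = 340.
This bounds M(r) := max_{|z|=r} |p(z)| from above; equality holds iff all terms c_k z^k can be made to align in phase at a single z on |z|=r.
Part (b). At z = 3 (real, on the circle |z| = r):
  p(3) = (1)·3^0 + (2)·3^1 + (-1)·3^2 + (0)·3^3 + (-4)·3^4 = -326.
  |p(3)| = 326.
Check: |p(3)| = 326 ≤ 340 = M_tri(3). ✓ Equality does not hold at z = 3 (the coefficients have mixed signs, so the terms do not all align in phase there).

M_tri(3) = 340; |p(3)| = 326; equality at z=3: no.


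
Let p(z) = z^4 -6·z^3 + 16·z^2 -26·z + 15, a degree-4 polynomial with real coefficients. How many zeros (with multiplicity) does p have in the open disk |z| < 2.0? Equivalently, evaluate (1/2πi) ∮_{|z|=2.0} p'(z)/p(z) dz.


The zeros of p are: (1 + 2i), (1 - 2i), 3, 1.
Their magnitudes are: 2.236, 2.236, 3, 1.
Zeros with |z| < R = 2.0: 1.
Count = 1.
By the argument principle, (1/2πi) ∮_{|z|=R} p'(z)/p(z) dz equals exactly this count.

Number of zeros inside |z| < 2.0: 1.


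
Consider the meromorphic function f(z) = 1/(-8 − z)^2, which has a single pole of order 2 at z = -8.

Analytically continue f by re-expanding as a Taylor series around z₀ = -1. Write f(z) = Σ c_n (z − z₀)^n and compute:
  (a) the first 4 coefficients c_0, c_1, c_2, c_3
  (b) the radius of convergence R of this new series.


Let w = z − z₀, so z = z₀ + w.
Then -8 − z = -8 − (z₀ + w) = (-8 − z₀) − w = -7 − w.
f(z) = 1/(-7 − w)^2 = (1/(-7)^2) · (1 − w/(-7))^{−2}.
By the binomial series (1−u)^{−2} = Σ_{n≥0} C(n+1, 1) u^n for |u|<1, with u = w/(-7):
  c_n = C(n+1, 1) / (-7)^(n+2).
  c_0 = 1/(-7)^2 = 1/49.
  c_1 = 2/(-7)^3 = -2/343.
  c_2 = 3/(-7)^4 = 3/2401.
  c_3 = 4/(-7)^5 = -4/16807.
The series is valid for |w/d| < 1, i.e. |z − z₀| < |d|.
Radius of convergence: R = |-8 − z₀| = |-7| = 7 (distance from z₀ to the singularity z = -8).

c_0 = 1/49, c_1 = -2/343, c_2 = 3/2401, c_3 = -4/16807; R = 7.


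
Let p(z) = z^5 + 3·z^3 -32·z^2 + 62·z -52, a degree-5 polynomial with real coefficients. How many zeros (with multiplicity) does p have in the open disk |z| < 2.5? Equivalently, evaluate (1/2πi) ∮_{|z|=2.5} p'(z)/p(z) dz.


The zeros of p are: (-2 + 3i), (-2 - 3i), (1 + 1i), (1 - 1i), 2.
Their magnitudes are: 3.606, 3.606, 1.414, 1.414, 2.
Zeros with |z| < R = 2.5: (1 + 1i), (1 - 1i), 2.
Count = 3.
By the argument principle, (1/2πi) ∮_{|z|=R} p'(z)/p(z) dz equals exactly this count.

Number of zeros inside |z| < 2.5: 3.


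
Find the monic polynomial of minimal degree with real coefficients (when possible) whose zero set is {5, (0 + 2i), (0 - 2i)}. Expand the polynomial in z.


The polynomial is p(z) = ∏_{α ∈ S} (z − α), where S = {5, (0 + 2i), (0 - 2i)}.
Expanding the product yields: p(z) = z^3 -5·z^2 + 4·z -20.
Note conjugate pairs combine to real quadratics: (z − (0+2i))(z − (0−2i)) = z² + 4.
The resulting polynomial has degree 3 and real coefficients as required.

p(z) = z^3 -5·z^2 + 4·z -20.


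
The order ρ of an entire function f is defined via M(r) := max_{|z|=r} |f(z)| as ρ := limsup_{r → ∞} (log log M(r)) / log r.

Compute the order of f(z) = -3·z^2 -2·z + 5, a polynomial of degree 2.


|f(z)| ≤ Σ|c_k|·r^k = O(r^2) as r → ∞. Polynomial growth is O(e^{r^ε}) for every ε > 0 (since r^2/e^{r^ε} → 0), so ρ ≤ ε for all ε > 0, i.e. ρ = 0. Every nonconstant polynomial has order 0.
Therefore ρ = 0.

Order ρ = 0.


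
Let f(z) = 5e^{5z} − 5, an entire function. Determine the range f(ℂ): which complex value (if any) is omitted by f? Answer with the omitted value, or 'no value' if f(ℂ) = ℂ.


Little Picard bounds the complement of f(ℂ) to at most one point.
e^{5z} is never zero on ℂ, so 5·e^{5z} takes every value in ℂ ∖ {0}. Adding -5 shifts the range to ℂ ∖ {-5}. Thus f omits exactly the value -5.

Omitted value: -5.


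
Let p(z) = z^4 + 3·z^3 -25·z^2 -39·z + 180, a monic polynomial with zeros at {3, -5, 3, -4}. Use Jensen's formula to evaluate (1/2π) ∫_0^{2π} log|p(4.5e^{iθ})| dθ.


Zeros: -5, -4, 3, 3; r = 4.5.
Inside |z| < r: -4, 3, 3. Outside (|z| ≥ r): -5.
p(0) = 180, so log|p(0)| = log(180) = 5.1930.
Apply Jensen: I(r) = log|p(0)| + Σ_k log(r/|z_k|), summed over zeros inside |z| < r.
  log(r/|z_k|) for z_k = 3: log(4.5/3) = 0.4055
  log(r/|z_k|) for z_k = 3: log(4.5/3) = 0.4055
  log(r/|z_k|) for z_k = -4: log(4.5/4) = 0.1178
  Outside zeros (-5) contribute nothing to the Jensen sum.
Sum over inside zeros: 0.9287.
I(r) = log|p(0)| + (inside sum) = 5.1930 + 0.9287 = 6.1217.
Note: since some zeros are outside |z| ≤ r, the simplified n·log(r) form does NOT apply — only the inside zeros contribute.

I(r) ≈ 6.1217.


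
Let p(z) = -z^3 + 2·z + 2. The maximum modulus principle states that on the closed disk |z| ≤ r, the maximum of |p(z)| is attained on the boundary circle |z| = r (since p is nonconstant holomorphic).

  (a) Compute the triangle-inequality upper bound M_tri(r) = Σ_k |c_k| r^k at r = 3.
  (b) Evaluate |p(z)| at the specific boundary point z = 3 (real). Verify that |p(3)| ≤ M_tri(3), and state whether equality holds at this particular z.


Coefficients: c_0 = 2, c_1 = 2, c_2 = 0, c_3 = -1. Radius r = 3.
Part (a). Triangle bound: M_tri(r) = Σ_k |c_k| r^k
  = |2|·3^0 + |2|·3^1 + |0|·3^2 + |-1|·3^3
  = 2 + 6 + 0 + 27 = 35.
This bounds M(r) := max_{|z|=r} |p(z)| from above; equality holds iff all terms c_k z^k can be made to align in phase at a single z on |z|=r.
Part (b). At z = 3 (real, on the circle |z| = r):
  p(3) = (2)·3^0 + (2)·3^1 + (0)·3^2 + (-1)·3^3 = -19.
  |p(3)| = 19.
Check: |p(3)| = 19 ≤ 35 = M_tri(3). ✓ Equality does not hold at z = 3 (the coefficients have mixed signs, so the terms do not all align in phase there).

M_tri(3) = 35; |p(3)| = 19; equality at z=3: no.


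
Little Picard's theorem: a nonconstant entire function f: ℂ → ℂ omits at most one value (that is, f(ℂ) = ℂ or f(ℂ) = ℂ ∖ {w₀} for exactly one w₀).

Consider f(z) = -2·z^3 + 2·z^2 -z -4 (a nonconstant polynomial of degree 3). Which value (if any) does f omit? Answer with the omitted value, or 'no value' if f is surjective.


Little Picard bounds the complement of f(ℂ) to at most one point.
For every w ∈ ℂ, the equation p(z) − w = 0 is a nonconstant polynomial in z and hence has at least one root by the fundamental theorem of algebra. So p is surjective onto ℂ, omitting no value.

Omitted value: no value.


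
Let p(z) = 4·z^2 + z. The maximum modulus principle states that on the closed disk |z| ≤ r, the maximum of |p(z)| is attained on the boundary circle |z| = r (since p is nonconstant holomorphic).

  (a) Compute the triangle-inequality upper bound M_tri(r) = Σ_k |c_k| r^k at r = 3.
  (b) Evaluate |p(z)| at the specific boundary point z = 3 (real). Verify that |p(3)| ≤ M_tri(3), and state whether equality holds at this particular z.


Coefficients: c_0 = 0, c_1 = 1, c_2 = 4. Radius r = 3.
Part (a). Triangle bound: M_tri(r) = Σ_k |c_k| r^k
  = |0|·3^0 + |1|·3^1 + |4|·3^2
  = 0 + 3 + 36 = 39.
This bounds M(r) := max_{|z|=r} |p(z)| from above; equality holds iff all terms c_k z^k can be made to align in phase at a single z on |z|=r.
Part (b). At z = 3 (real, on the circle |z| = r):
  p(3) = (0)·3^0 + (1)·3^1 + (4)·3^2 = 39.
  |p(3)| = 39.
Since all nonzero coefficients share the same sign, |p(3)| = 39 = M_tri(3); the triangle bound is attained at z = 3, so in fact M(r) = 39.

M_tri(3) = 39; |p(3)| = 39; equality at z=3: yes.


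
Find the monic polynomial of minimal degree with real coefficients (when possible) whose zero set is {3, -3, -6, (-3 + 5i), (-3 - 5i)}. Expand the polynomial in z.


The polynomial is p(z) = ∏_{α ∈ S} (z − α), where S = {3, -3, -6, (-3 + 5i), (-3 - 5i)}.
Expanding the product yields: p(z) = z^5 + 12·z^4 + 61·z^3 + 96·z^2 -630·z -1836.
Note conjugate pairs combine to real quadratics: (z − (-3+5i))(z − (-3−5i)) = z² + 6z + 34.
The resulting polynomial has degree 5 and real coefficients as required.

p(z) = z^5 + 12·z^4 + 61·z^3 + 96·z^2 -630·z -1836.


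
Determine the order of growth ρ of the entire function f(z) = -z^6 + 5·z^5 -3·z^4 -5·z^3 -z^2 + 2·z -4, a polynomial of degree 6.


|f(z)| ≤ Σ|c_k|·r^k = O(r^6) as r → ∞. Polynomial growth is O(e^{r^ε}) for every ε > 0 (since r^6/e^{r^ε} → 0), so ρ ≤ ε for all ε > 0, i.e. ρ = 0. Every nonconstant polynomial has order 0.
Therefore ρ = 0.

Order ρ = 0.


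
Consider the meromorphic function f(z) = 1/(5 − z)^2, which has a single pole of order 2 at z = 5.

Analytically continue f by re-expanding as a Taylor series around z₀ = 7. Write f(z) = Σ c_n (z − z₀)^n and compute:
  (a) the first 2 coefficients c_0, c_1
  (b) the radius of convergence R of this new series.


Let w = z − z₀, so z = z₀ + w.
Then 5 − z = 5 − (z₀ + w) = (5 − z₀) − w = -2 − w.
f(z) = 1/(-2 − w)^2 = (1/(-2)^2) · (1 − w/(-2))^{−2}.
By the binomial series (1−u)^{−2} = Σ_{n≥0} C(n+1, 1) u^n for |u|<1, with u = w/(-2):
  c_n = C(n+1, 1) / (-2)^(n+2).
  c_0 = 1/(-2)^2 = 1/4.
  c_1 = 2/(-2)^3 = -1/4.
The series is valid for |w/d| < 1, i.e. |z − z₀| < |d|.
Radius of convergence: R = |5 − z₀| = |-2| = 2 (distance from z₀ to the singularity z = 5).

c_0 = 1/4, c_1 = -1/4; R = 2.


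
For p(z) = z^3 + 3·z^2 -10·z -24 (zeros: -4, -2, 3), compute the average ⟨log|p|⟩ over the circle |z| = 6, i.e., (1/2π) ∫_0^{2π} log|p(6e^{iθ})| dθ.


Zeros: -4, -2, 3; r = 6.
Inside |z| < r: -4, -2, 3. Outside (|z| ≥ r): ∅.
p(0) = -24, so log|p(0)| = log(24) = 3.1781.
Apply Jensen: I(r) = log|p(0)| + Σ_k log(r/|z_k|), summed over zeros inside |z| < r.
  log(r/|z_k|) for z_k = -4: log(6/4) = 0.4055
  log(r/|z_k|) for z_k = -2: log(6/2) = 1.0986
  log(r/|z_k|) for z_k = 3: log(6/3) = 0.6931
Sum over inside zeros: 2.1972.
I(r) = log|p(0)| + (inside sum) = 3.1781 + 2.1972 = 5.3753.
Closed form (all zeros inside, monic): I(r) = n·log(r) = 3·log(6) = 5.3753. ✓

I(r) ≈ 5.3753.


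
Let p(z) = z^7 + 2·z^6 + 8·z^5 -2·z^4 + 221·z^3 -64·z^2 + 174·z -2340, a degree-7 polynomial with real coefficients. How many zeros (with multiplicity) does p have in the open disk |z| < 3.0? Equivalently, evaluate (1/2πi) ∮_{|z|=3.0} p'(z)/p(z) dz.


The zeros of p are: (2 + 3i), (2 - 3i), (-1 + 2i), (-1 - 2i), (-3 + 3i), (-3 - 3i), 2.
Their magnitudes are: 3.606, 3.606, 2.236, 2.236, 4.243, 4.243, 2.
Zeros with |z| < R = 3.0: (-1 + 2i), (-1 - 2i), 2.
Count = 3.
By the argument principle, (1/2πi) ∮_{|z|=R} p'(z)/p(z) dz equals exactly this count.

Number of zeros inside |z| < 3.0: 3.


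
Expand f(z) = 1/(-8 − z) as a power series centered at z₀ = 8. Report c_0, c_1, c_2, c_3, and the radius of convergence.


Let w = z − z₀, so z = z₀ + w.
Then -8 − z = -8 − (z₀ + w) = (-8 − z₀) − w = -16 − w.
f(z) = 1/(-16 − w) = (1/(-16)) · 1/(1 − w/(-16)) = Σ_{n≥0} w^n / (-16)^(n+1).
So c_n = 1/(-16)^(n+1):
  c_0 = 1/(-16)^1 = -1/16.
  c_1 = 1/(-16)^2 = 1/256.
  c_2 = 1/(-16)^3 = -1/4096.
  c_3 = 1/(-16)^4 = 1/65536.
The series is valid for |w/d| < 1, i.e. |z − z₀| < |d|.
Radius of convergence: R = |-8 − z₀| = |-16| = 16 (distance from z₀ to the singularity z = -8).

c_0 = -1/16, c_1 = 1/256, c_2 = -1/4096, c_3 = 1/65536; R = 16.


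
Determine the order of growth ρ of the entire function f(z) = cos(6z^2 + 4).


Write cos(w) = (e^{iw} ± e^{−iw})/(2 or 2i), so |cos(w)| ≤ e^{|w|}. With w = 6z^2 + 4, |w| ≤ 6r^2 + 4 on |z|=r, giving M(r) ≤ e^{6r^2 + 4} and ρ ≤ 2. For the lower bound, choose z on |z|=r with 6z^2 purely imaginary of modulus 6r^2; then |cos(6z^2 + 4)| grows like e^{6r^2}/2, so ρ ≥ 2. Hence ρ = 2.
Therefore ρ = 2.

Order ρ = 2.


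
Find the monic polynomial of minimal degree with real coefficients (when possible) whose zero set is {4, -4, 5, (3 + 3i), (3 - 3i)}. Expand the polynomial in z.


The polynomial is p(z) = ∏_{α ∈ S} (z − α), where S = {4, -4, 5, (3 + 3i), (3 - 3i)}.
Expanding the product yields: p(z) = z^5 -11·z^4 + 32·z^3 + 86·z^2 -768·z + 1440.
Note conjugate pairs combine to real quadratics: (z − (3+3i))(z − (3−3i)) = z² − 6z + 18.
The resulting polynomial has degree 5 and real coefficients as required.

p(z) = z^5 -11·z^4 + 32·z^3 + 86·z^2 -768·z + 1440.


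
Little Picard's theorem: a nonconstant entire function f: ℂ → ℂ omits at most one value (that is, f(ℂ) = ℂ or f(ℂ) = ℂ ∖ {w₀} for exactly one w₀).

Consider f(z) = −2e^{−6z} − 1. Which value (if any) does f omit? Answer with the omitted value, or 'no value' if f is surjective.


Little Picard bounds the complement of f(ℂ) to at most one point.
e^{−6z} is never zero on ℂ, so -2·e^{−6z} takes every value in ℂ ∖ {0}. Adding -1 shifts the range to ℂ ∖ {-1}. Thus f omits exactly the value -1.

Omitted value: -1.


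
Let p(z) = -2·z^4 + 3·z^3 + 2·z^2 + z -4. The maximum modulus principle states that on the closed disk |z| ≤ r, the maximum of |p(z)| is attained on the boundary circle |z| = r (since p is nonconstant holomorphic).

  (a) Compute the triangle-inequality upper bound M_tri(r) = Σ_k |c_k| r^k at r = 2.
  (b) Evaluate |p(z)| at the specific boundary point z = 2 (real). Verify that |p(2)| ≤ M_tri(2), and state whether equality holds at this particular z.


Coefficients: c_0 = -4, c_1 = 1, c_2 = 2, c_3 = 3, c_4 = -2. Radius r = 2.
Part (a). Triangle bound: M_tri(r) = Σ_k |c_k| r^k
  = |-4|·2^0 + |1|·2^1 + |2|·2^2 + |3|·2^3 + |-2|·2^4
  = 4 + 2 + 8 + 24 + 32 = 70.
This bounds M(r) := max_{|z|=r} |p(z)| from above; equality holds iff all terms c_k z^k can be made to align in phase at a single z on |z|=r.
Part (b). At z = 2 (real, on the circle |z| = r):
  p(2) = (-4)·2^0 + (1)·2^1 + (2)·2^2 + (3)·2^3 + (-2)·2^4 = -2.
  |p(2)| = 2.
Check: |p(2)| = 2 ≤ 70 = M_tri(2). ✓ Equality does not hold at z = 2 (the coefficients have mixed signs, so the terms do not all align in phase there).

M_tri(2) = 70; |p(2)| = 2; equality at z=2: no.


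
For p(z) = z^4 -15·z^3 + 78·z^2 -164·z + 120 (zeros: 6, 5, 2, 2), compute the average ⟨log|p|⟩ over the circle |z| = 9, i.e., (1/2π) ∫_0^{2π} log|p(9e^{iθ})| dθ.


Zeros: 2, 2, 5, 6; r = 9.
Inside |z| < r: 2, 2, 5, 6. Outside (|z| ≥ r): ∅.
p(0) = 120, so log|p(0)| = log(120) = 4.7875.
Apply Jensen: I(r) = log|p(0)| + Σ_k log(r/|z_k|), summed over zeros inside |z| < r.
  log(r/|z_k|) for z_k = 6: log(9/6) = 0.4055
  log(r/|z_k|) for z_k = 5: log(9/5) = 0.5878
  log(r/|z_k|) for z_k = 2: log(9/2) = 1.5041
  log(r/|z_k|) for z_k = 2: log(9/2) = 1.5041
Sum over inside zeros: 4.0014.
I(r) = log|p(0)| + (inside sum) = 4.7875 + 4.0014 = 8.7889.
Closed form (all zeros inside, monic): I(r) = n·log(r) = 4·log(9) = 8.7889. ✓

I(r) ≈ 8.7889.


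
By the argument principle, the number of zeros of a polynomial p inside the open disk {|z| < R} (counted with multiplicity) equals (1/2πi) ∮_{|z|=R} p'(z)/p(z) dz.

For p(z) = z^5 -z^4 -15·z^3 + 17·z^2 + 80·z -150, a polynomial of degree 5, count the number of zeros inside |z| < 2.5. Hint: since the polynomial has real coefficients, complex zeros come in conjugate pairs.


The zeros of p are: (-3 + 1i), (-3 - 1i), (2 + 1i), (2 - 1i), 3.
Their magnitudes are: 3.162, 3.162, 2.236, 2.236, 3.
Zeros with |z| < R = 2.5: (2 + 1i), (2 - 1i).
Count = 2.
By the argument principle, (1/2πi) ∮_{|z|=R} p'(z)/p(z) dz equals exactly this count.

Number of zeros inside |z| < 2.5: 2.


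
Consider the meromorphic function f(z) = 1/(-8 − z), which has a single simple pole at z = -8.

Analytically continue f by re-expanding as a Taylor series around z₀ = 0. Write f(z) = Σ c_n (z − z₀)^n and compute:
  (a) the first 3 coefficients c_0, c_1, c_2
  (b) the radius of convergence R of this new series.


Let w = z − z₀, so z = z₀ + w.
Then -8 − z = -8 − (z₀ + w) = (-8 − z₀) − w = -8 − w.
f(z) = 1/(-8 − w) = (1/(-8)) · 1/(1 − w/(-8)) = Σ_{n≥0} w^n / (-8)^(n+1).
So c_n = 1/(-8)^(n+1):
  c_0 = 1/(-8)^1 = -1/8.
  c_1 = 1/(-8)^2 = 1/64.
  c_2 = 1/(-8)^3 = -1/512.
The series is valid for |w/d| < 1, i.e. |z − z₀| < |d|.
Radius of convergence: R = |-8 − z₀| = |-8| = 8 (distance from z₀ to the singularity z = -8).

c_0 = -1/8, c_1 = 1/64, c_2 = -1/512; R = 8.


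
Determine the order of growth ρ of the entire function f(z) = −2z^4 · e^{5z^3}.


M(r) = max_{|z|=r} |-2|·|z|^4·|e^{5z^3}| = 2·r^4 · e^{5r^3} (the factors attain their maxima compatibly on |z|=r). Then log M(r) = log 2 + 4·log r + 5r^3, dominated by the last term, so log log M(r) ~ 3·log r. The polynomial factor -2z^4 contributes only a log r term and does not affect the order. ρ = 3.
Therefore ρ = 3.

Order ρ = 3.


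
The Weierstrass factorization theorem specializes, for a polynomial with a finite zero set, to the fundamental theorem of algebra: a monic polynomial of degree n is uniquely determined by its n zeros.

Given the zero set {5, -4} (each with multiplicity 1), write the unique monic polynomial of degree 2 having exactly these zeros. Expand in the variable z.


The polynomial is p(z) = ∏_{α ∈ S} (z − α), where S = {5, -4}.
Expanding the product yields: p(z) = z^2 -z -20.
The resulting polynomial has degree 2 and real coefficients as required.

p(z) = z^2 -z -20.


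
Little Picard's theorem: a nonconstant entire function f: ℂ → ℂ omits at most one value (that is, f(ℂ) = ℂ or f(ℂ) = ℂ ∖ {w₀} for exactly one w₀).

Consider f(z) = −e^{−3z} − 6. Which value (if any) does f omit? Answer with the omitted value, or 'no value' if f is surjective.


Little Picard bounds the complement of f(ℂ) to at most one point.
e^{−3z} is never zero on ℂ, so -1·e^{−3z} takes every value in ℂ ∖ {0}. Adding -6 shifts the range to ℂ ∖ {-6}. Thus f omits exactly the value -6.

Omitted value: -6.


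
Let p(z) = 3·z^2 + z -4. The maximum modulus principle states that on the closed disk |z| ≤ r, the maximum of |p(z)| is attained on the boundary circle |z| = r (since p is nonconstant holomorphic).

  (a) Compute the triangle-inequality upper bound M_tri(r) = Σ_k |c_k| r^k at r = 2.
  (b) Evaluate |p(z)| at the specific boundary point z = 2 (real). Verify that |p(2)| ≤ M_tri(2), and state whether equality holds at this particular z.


Coefficients: c_0 = -4, c_1 = 1, c_2 = 3. Radius r = 2.
Part (a). Triangle bound: M_tri(r) = Σ_k |c_k| r^k
  = |-4|·2^0 + |1|·2^1 + |3|·2^2
  = 4 + 2 + 12 = 18.
This bounds M(r) := max_{|z|=r} |p(z)| from above; equality holds iff all terms c_k z^k can be made to align in phase at a single z on |z|=r.
Part (b). At z = 2 (real, on the circle |z| = r):
  p(2) = (-4)·2^0 + (1)·2^1 + (3)·2^2 = 10.
  |p(2)| = 10.
Check: |p(2)| = 10 ≤ 18 = M_tri(2). ✓ Equality does not hold at z = 2 (the coefficients have mixed signs, so the terms do not all align in phase there).

M_tri(2) = 18; |p(2)| = 10; equality at z=2: no.


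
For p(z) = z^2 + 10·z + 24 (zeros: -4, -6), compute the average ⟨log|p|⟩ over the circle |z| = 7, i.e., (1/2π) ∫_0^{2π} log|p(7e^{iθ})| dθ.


Zeros: -6, -4; r = 7.
Inside |z| < r: -6, -4. Outside (|z| ≥ r): ∅.
p(0) = 24, so log|p(0)| = log(24) = 3.1781.
Apply Jensen: I(r) = log|p(0)| + Σ_k log(r/|z_k|), summed over zeros inside |z| < r.
  log(r/|z_k|) for z_k = -4: log(7/4) = 0.5596
  log(r/|z_k|) for z_k = -6: log(7/6) = 0.1542
Sum over inside zeros: 0.7138.
I(r) = log|p(0)| + (inside sum) = 3.1781 + 0.7138 = 3.8918.
Closed form (all zeros inside, monic): I(r) = n·log(r) = 2·log(7) = 3.8918. ✓

I(r) ≈ 3.8918.


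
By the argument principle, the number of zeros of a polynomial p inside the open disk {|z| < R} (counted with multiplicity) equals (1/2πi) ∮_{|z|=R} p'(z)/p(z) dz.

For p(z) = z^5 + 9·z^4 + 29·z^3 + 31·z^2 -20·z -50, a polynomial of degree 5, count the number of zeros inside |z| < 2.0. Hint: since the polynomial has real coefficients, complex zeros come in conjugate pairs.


The zeros of p are: 1, (-2 + 1i), (-2 - 1i), (-3 + 1i), (-3 - 1i).
Their magnitudes are: 1, 2.236, 2.236, 3.162, 3.162.
Zeros with |z| < R = 2.0: 1.
Count = 1.
By the argument principle, (1/2πi) ∮_{|z|=R} p'(z)/p(z) dz equals exactly this count.

Number of zeros inside |z| < 2.0: 1.


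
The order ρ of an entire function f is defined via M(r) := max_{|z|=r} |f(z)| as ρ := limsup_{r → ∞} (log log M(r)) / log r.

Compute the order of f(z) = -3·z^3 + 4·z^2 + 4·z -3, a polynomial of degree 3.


|f(z)| ≤ Σ|c_k|·r^k = O(r^3) as r → ∞. Polynomial growth is O(e^{r^ε}) for every ε > 0 (since r^3/e^{r^ε} → 0), so ρ ≤ ε for all ε > 0, i.e. ρ = 0. Every nonconstant polynomial has order 0.
Therefore ρ = 0.

Order ρ = 0.


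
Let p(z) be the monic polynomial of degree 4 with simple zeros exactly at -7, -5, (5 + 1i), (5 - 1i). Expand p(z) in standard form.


The polynomial is p(z) = ∏_{α ∈ S} (z − α), where S = {-7, -5, (5 + 1i), (5 - 1i)}.
Expanding the product yields: p(z) = z^4 + 2·z^3 -59·z^2 -38·z + 910.
Note conjugate pairs combine to real quadratics: (z − (5+1i))(z − (5−1i)) = z² − 10z + 26.
The resulting polynomial has degree 4 and real coefficients as required.

p(z) = z^4 + 2·z^3 -59·z^2 -38·z + 910.


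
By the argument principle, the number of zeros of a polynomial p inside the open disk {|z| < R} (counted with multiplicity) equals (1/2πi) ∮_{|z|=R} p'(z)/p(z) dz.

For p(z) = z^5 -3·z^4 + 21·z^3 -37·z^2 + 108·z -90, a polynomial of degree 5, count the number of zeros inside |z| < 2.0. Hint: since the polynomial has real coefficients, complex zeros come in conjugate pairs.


The zeros of p are: (1 + 3i), (1 - 3i), (0 + 3i), (0 - 3i), 1.
Their magnitudes are: 3.162, 3.162, 3, 3, 1.
Zeros with |z| < R = 2.0: 1.
Count = 1.
By the argument principle, (1/2πi) ∮_{|z|=R} p'(z)/p(z) dz equals exactly this count.

Number of zeros inside |z| < 2.0: 1.


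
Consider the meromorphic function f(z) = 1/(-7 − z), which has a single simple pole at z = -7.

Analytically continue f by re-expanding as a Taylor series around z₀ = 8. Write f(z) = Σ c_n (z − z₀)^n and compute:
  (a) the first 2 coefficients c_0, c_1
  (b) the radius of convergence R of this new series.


Let w = z − z₀, so z = z₀ + w.
Then -7 − z = -7 − (z₀ + w) = (-7 − z₀) − w = -15 − w.
f(z) = 1/(-15 − w) = (1/(-15)) · 1/(1 − w/(-15)) = Σ_{n≥0} w^n / (-15)^(n+1).
So c_n = 1/(-15)^(n+1):
  c_0 = 1/(-15)^1 = -1/15.
  c_1 = 1/(-15)^2 = 1/225.
The series is valid for |w/d| < 1, i.e. |z − z₀| < |d|.
Radius of convergence: R = |-7 − z₀| = |-15| = 15 (distance from z₀ to the singularity z = -7).

c_0 = -1/15, c_1 = 1/225; R = 15.


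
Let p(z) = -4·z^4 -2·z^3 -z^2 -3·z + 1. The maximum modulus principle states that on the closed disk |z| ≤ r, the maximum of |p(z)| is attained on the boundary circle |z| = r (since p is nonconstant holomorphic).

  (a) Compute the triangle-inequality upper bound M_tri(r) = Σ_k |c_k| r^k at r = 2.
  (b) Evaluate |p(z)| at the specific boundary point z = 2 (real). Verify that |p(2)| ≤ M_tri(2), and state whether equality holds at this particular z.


Coefficients: c_0 = 1, c_1 = -3, c_2 = -1, c_3 = -2, c_4 = -4. Radius r = 2.
Part (a). Triangle bound: M_tri(r) = Σ_k |c_k| r^k
  = |1|·2^0 + |-3|·2^1 + |-1|·2^2 + |-2|·2^3 + |-4|·2^4
  = 1 + 6 + 4 + 16 + 64 = 91.
This bounds M(r) := max_{|z|=r} |p(z)| from above; equality holds iff all terms c_k z^k can be made to align in phase at a single z on |z|=r.
Part (b). At z = 2 (real, on the circle |z| = r):
  p(2) = (1)·2^0 + (-3)·2^1 + (-1)·2^2 + (-2)·2^3 + (-4)·2^4 = -89.
  |p(2)| = 89.
Check: |p(2)| = 89 ≤ 91 = M_tri(2). ✓ Equality does not hold at z = 2 (the coefficients have mixed signs, so the terms do not all align in phase there).

M_tri(2) = 91; |p(2)| = 89; equality at z=2: no.


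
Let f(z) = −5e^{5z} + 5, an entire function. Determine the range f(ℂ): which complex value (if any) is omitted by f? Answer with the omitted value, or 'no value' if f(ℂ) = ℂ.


Little Picard bounds the complement of f(ℂ) to at most one point.
e^{5z} is never zero on ℂ, so -5·e^{5z} takes every value in ℂ ∖ {0}. Adding 5 shifts the range to ℂ ∖ {5}. Thus f omits exactly the value 5.

Omitted value: 5.


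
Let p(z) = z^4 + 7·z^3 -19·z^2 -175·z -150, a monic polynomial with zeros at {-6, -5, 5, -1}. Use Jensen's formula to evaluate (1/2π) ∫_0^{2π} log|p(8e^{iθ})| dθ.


Zeros: -6, -5, -1, 5; r = 8.
Inside |z| < r: -6, -5, -1, 5. Outside (|z| ≥ r): ∅.
p(0) = -150, so log|p(0)| = log(150) = 5.0106.
Apply Jensen: I(r) = log|p(0)| + Σ_k log(r/|z_k|), summed over zeros inside |z| < r.
  log(r/|z_k|) for z_k = -6: log(8/6) = 0.2877
  log(r/|z_k|) for z_k = -5: log(8/5) = 0.4700
  log(r/|z_k|) for z_k = 5: log(8/5) = 0.4700
  log(r/|z_k|) for z_k = -1: log(8/1) = 2.0794
Sum over inside zeros: 3.3071.
I(r) = log|p(0)| + (inside sum) = 5.0106 + 3.3071 = 8.3178.
Closed form (all zeros inside, monic): I(r) = n·log(r) = 4·log(8) = 8.3178. ✓

I(r) ≈ 8.3178.


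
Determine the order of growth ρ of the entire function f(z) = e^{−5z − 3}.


|e^{−5z − 3}| = e^{Re(-5·z) + -3} ≤ e^{5|z|^1 + -3} = e^{5r^1 + -3} on |z| = r, so ρ ≤ 1. Choosing z on |z|=r so that -5·z is real positive (always possible by picking arg z appropriately) gives |f(z)| = e^{5r^1 + -3}, matching the bound. The additive constant -3 does not affect log log M(r) ~ 1·log r. Hence ρ = 1.
Therefore ρ = 1.

Order ρ = 1.


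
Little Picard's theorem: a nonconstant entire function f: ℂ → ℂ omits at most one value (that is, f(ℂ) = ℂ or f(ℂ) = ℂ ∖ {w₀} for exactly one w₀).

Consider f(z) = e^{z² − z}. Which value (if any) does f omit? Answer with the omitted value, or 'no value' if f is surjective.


Little Picard bounds the complement of f(ℂ) to at most one point.
The exponent g(z) = z² − z is a nonconstant polynomial, hence surjective onto ℂ. So e^{g(z)} takes every value in {e^w : w ∈ ℂ} = ℂ ∖ {0}. Adding 0 shifts the range to ℂ ∖ {0}. f omits exactly 0.

Omitted value: 0.


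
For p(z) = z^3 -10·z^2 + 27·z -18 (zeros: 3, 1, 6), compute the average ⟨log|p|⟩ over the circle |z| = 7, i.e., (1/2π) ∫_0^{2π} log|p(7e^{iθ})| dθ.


Zeros: 1, 3, 6; r = 7.
Inside |z| < r: 1, 3, 6. Outside (|z| ≥ r): ∅.
p(0) = -18, so log|p(0)| = log(18) = 2.8904.
Apply Jensen: I(r) = log|p(0)| + Σ_k log(r/|z_k|), summed over zeros inside |z| < r.
  log(r/|z_k|) for z_k = 3: log(7/3) = 0.8473
  log(r/|z_k|) for z_k = 1: log(7/1) = 1.9459
  log(r/|z_k|) for z_k = 6: log(7/6) = 0.1542
Sum over inside zeros: 2.9474.
I(r) = log|p(0)| + (inside sum) = 2.8904 + 2.9474 = 5.8377.
Closed form (all zeros inside, monic): I(r) = n·log(r) = 3·log(7) = 5.8377. ✓

I(r) ≈ 5.8377.


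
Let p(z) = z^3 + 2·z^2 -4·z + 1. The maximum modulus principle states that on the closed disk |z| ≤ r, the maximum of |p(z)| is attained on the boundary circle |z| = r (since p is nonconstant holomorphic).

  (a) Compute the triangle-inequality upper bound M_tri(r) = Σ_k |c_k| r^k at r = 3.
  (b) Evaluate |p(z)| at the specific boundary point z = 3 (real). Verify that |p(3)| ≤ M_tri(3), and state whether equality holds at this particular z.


Coefficients: c_0 = 1, c_1 = -4, c_2 = 2, c_3 = 1. Radius r = 3.
Part (a). Triangle bound: M_tri(r) = Σ_k |c_k| r^k
  = |1|·3^0 + |-4|·3^1 + |2|·3^2 + |1|·3^3
  = 1 + 12 + 18 + 27 = 58.
This bounds M(r) := max_{|z|=r} |p(z)| from above; equality holds iff all terms c_k z^k can be made to align in phase at a single z on |z|=r.
Part (b). At z = 3 (real, on the circle |z| = r):
  p(3) = (1)·3^0 + (-4)·3^1 + (2)·3^2 + (1)·3^3 = 34.
  |p(3)| = 34.
Check: |p(3)| = 34 ≤ 58 = M_tri(3). ✓ Equality does not hold at z = 3 (the coefficients have mixed signs, so the terms do not all align in phase there).

M_tri(3) = 58; |p(3)| = 34; equality at z=3: no.


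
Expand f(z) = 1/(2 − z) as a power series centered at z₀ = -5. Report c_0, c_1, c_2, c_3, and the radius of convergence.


Let w = z − z₀, so z = z₀ + w.
Then 2 − z = 2 − (z₀ + w) = (2 − z₀) − w = 7 − w.
f(z) = 1/(7 − w) = (1/(7)) · 1/(1 − w/(7)) = Σ_{n≥0} w^n / (7)^(n+1).
So c_n = 1/(7)^(n+1):
  c_0 = 1/(7)^1 = 1/7.
  c_1 = 1/(7)^2 = 1/49.
  c_2 = 1/(7)^3 = 1/343.
  c_3 = 1/(7)^4 = 1/2401.
The series is valid for |w/d| < 1, i.e. |z − z₀| < |d|.
Radius of convergence: R = |2 − z₀| = |7| = 7 (distance from z₀ to the singularity z = 2).

c_0 = 1/7, c_1 = 1/49, c_2 = 1/343, c_3 = 1/2401; R = 7.


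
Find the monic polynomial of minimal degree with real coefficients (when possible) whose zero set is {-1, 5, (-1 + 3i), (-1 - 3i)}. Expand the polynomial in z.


The polynomial is p(z) = ∏_{α ∈ S} (z − α), where S = {-1, 5, (-1 + 3i), (-1 - 3i)}.
Expanding the product yields: p(z) = z^4 -2·z^3 -3·z^2 -50·z -50.
Note conjugate pairs combine to real quadratics: (z − (-1+3i))(z − (-1−3i)) = z² + 2z + 10.
The resulting polynomial has degree 4 and real coefficients as required.

p(z) = z^4 -2·z^3 -3·z^2 -50·z -50.


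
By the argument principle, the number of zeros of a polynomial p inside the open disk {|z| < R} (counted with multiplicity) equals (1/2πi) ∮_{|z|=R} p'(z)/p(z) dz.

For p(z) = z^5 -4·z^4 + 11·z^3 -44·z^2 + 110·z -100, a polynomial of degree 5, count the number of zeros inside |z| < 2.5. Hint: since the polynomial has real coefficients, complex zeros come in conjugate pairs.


The zeros of p are: 2, (2 + 1i), (2 - 1i), (-1 + 3i), (-1 - 3i).
Their magnitudes are: 2, 2.236, 2.236, 3.162, 3.162.
Zeros with |z| < R = 2.5: 2, (2 + 1i), (2 - 1i).
Count = 3.
By the argument principle, (1/2πi) ∮_{|z|=R} p'(z)/p(z) dz equals exactly this count.

Number of zeros inside |z| < 2.5: 3.


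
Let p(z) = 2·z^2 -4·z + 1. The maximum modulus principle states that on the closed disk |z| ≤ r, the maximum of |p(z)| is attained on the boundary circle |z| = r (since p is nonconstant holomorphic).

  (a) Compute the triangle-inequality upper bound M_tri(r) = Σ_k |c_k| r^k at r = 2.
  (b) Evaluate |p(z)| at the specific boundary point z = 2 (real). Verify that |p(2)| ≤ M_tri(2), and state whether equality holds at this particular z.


Coefficients: c_0 = 1, c_1 = -4, c_2 = 2. Radius r = 2.
Part (a). Triangle bound: M_tri(r) = Σ_k |c_k| r^k
  = |1|·2^0 + |-4|·2^1 + |2|·2^2
  = 1 + 8 + 8 = 17.
This bounds M(r) := max_{|z|=r} |p(z)| from above; equality holds iff all terms c_k z^k can be made to align in phase at a single z on |z|=r.
Part (b). At z = 2 (real, on the circle |z| = r):
  p(2) = (1)·2^0 + (-4)·2^1 + (2)·2^2 = 1.
  |p(2)| = 1.
Check: |p(2)| = 1 ≤ 17 = M_tri(2). ✓ Equality does not hold at z = 2 (the coefficients have mixed signs, so the terms do not all align in phase there).

M_tri(2) = 17; |p(2)| = 1; equality at z=2: no.


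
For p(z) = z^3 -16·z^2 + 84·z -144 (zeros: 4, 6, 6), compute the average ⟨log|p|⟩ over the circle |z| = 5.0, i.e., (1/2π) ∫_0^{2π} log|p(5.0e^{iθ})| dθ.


Zeros: 4, 6, 6; r = 5.0.
Inside |z| < r: 4. Outside (|z| ≥ r): 6, 6.
p(0) = -144, so log|p(0)| = log(144) = 4.9698.
Apply Jensen: I(r) = log|p(0)| + Σ_k log(r/|z_k|), summed over zeros inside |z| < r.
  log(r/|z_k|) for z_k = 4: log(5.0/4) = 0.2231
  Outside zeros (6, 6) contribute nothing to the Jensen sum.
Sum over inside zeros: 0.2231.
I(r) = log|p(0)| + (inside sum) = 4.9698 + 0.2231 = 5.1930.
Note: since some zeros are outside |z| ≤ r, the simplified n·log(r) form does NOT apply — only the inside zeros contribute.

I(r) ≈ 5.1930.


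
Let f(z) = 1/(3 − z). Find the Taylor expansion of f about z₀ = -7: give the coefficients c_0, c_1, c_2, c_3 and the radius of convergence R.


Let w = z − z₀, so z = z₀ + w.
Then 3 − z = 3 − (z₀ + w) = (3 − z₀) − w = 10 − w.
f(z) = 1/(10 − w) = (1/(10)) · 1/(1 − w/(10)) = Σ_{n≥0} w^n / (10)^(n+1).
So c_n = 1/(10)^(n+1):
  c_0 = 1/(10)^1 = 1/10.
  c_1 = 1/(10)^2 = 1/100.
  c_2 = 1/(10)^3 = 1/1000.
  c_3 = 1/(10)^4 = 1/10000.
The series is valid for |w/d| < 1, i.e. |z − z₀| < |d|.
Radius of convergence: R = |3 − z₀| = |10| = 10 (distance from z₀ to the singularity z = 3).

c_0 = 1/10, c_1 = 1/100, c_2 = 1/1000, c_3 = 1/10000; R = 10.


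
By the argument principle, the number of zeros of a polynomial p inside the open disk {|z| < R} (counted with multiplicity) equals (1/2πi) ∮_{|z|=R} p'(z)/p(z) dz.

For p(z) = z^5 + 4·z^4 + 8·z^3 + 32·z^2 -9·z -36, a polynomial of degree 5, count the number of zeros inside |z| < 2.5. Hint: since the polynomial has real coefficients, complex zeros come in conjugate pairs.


The zeros of p are: -1, (0 + 3i), (0 - 3i), 1, -4.
Their magnitudes are: 1, 3, 3, 1, 4.
Zeros with |z| < R = 2.5: -1, 1.
Count = 2.
By the argument principle, (1/2πi) ∮_{|z|=R} p'(z)/p(z) dz equals exactly this count.

Number of zeros inside |z| < 2.5: 2.


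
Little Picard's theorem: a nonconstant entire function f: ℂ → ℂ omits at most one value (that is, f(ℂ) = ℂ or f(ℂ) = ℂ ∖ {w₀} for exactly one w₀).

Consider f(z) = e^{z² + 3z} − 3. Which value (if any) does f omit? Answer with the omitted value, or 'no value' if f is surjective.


Little Picard bounds the complement of f(ℂ) to at most one point.
The exponent g(z) = z² + 3z is a nonconstant polynomial, hence surjective onto ℂ. So e^{g(z)} takes every value in {e^w : w ∈ ℂ} = ℂ ∖ {0}. Adding -3 shifts the range to ℂ ∖ {-3}. f omits exactly -3.

Omitted value: -3.


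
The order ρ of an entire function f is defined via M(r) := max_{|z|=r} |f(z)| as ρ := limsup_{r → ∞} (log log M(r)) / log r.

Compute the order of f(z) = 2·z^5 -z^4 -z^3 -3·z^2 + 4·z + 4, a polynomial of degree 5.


|f(z)| ≤ Σ|c_k|·r^k = O(r^5) as r → ∞. Polynomial growth is O(e^{r^ε}) for every ε > 0 (since r^5/e^{r^ε} → 0), so ρ ≤ ε for all ε > 0, i.e. ρ = 0. Every nonconstant polynomial has order 0.
Therefore ρ = 0.

Order ρ = 0.


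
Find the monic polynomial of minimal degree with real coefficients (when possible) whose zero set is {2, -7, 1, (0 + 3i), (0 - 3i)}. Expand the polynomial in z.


The polynomial is p(z) = ∏_{α ∈ S} (z − α), where S = {2, -7, 1, (0 + 3i), (0 - 3i)}.
Expanding the product yields: p(z) = z^5 + 4·z^4 -10·z^3 + 50·z^2 -171·z + 126.
Note conjugate pairs combine to real quadratics: (z − (0+3i))(z − (0−3i)) = z² + 9.
The resulting polynomial has degree 5 and real coefficients as required.

p(z) = z^5 + 4·z^4 -10·z^3 + 50·z^2 -171·z + 126.


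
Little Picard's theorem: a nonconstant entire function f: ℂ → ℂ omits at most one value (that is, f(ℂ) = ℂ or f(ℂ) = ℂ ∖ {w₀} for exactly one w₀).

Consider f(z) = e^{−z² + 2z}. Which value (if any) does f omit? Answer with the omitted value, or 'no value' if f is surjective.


Little Picard bounds the complement of f(ℂ) to at most one point.
The exponent g(z) = −z² + 2z is a nonconstant polynomial, hence surjective onto ℂ. So e^{g(z)} takes every value in {e^w : w ∈ ℂ} = ℂ ∖ {0}. Adding 0 shifts the range to ℂ ∖ {0}. f omits exactly 0.

Omitted value: 0.


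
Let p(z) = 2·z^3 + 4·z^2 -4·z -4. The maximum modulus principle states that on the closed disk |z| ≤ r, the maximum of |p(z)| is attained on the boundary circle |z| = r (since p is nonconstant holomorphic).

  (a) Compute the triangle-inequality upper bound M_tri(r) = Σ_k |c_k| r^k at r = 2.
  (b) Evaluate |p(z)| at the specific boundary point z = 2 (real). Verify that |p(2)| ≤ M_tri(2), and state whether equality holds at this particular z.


Coefficients: c_0 = -4, c_1 = -4, c_2 = 4, c_3 = 2. Radius r = 2.
Part (a). Triangle bound: M_tri(r) = Σ_k |c_k| r^k
  = |-4|·2^0 + |-4|·2^1 + |4|·2^2 + |2|·2^3
  = 4 + 8 + 16 + 16 = 44.
This bounds M(r) := max_{|z|=r} |p(z)| from above; equality holds iff all terms c_k z^k can be made to align in phase at a single z on |z|=r.
Part (b). At z = 2 (real, on the circle |z| = r):
  p(2) = (-4)·2^0 + (-4)·2^1 + (4)·2^2 + (2)·2^3 = 20.
  |p(2)| = 20.
Check: |p(2)| = 20 ≤ 44 = M_tri(2). ✓ Equality does not hold at z = 2 (the coefficients have mixed signs, so the terms do not all align in phase there).

M_tri(2) = 44; |p(2)| = 20; equality at z=2: no.


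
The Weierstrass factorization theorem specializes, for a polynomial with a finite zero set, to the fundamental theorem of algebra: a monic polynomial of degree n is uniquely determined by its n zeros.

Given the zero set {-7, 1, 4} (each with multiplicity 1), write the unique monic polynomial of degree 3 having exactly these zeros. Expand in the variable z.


The polynomial is p(z) = ∏_{α ∈ S} (z − α), where S = {-7, 1, 4}.
Expanding the product yields: p(z) = z^3 + 2·z^2 -31·z + 28.
The resulting polynomial has degree 3 and real coefficients as required.

p(z) = z^3 + 2·z^2 -31·z + 28.


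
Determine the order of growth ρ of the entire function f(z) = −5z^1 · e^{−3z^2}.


M(r) = max_{|z|=r} |-5|·|z|^1·|e^{−3z^2}| = 5·r^1 · e^{3r^2} (the factors attain their maxima compatibly on |z|=r). Then log M(r) = log 5 + 1·log r + 3r^2, dominated by the last term, so log log M(r) ~ 2·log r. The polynomial factor -5z^1 contributes only a log r term and does not affect the order. ρ = 2.
Therefore ρ = 2.

Order ρ = 2.


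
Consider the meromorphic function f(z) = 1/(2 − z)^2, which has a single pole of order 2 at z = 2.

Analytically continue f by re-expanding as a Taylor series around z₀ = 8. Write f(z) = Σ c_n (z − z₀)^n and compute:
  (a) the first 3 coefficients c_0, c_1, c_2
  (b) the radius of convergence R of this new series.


Let w = z − z₀, so z = z₀ + w.
Then 2 − z = 2 − (z₀ + w) = (2 − z₀) − w = -6 − w.
f(z) = 1/(-6 − w)^2 = (1/(-6)^2) · (1 − w/(-6))^{−2}.
By the binomial series (1−u)^{−2} = Σ_{n≥0} C(n+1, 1) u^n for |u|<1, with u = w/(-6):
  c_n = C(n+1, 1) / (-6)^(n+2).
  c_0 = 1/(-6)^2 = 1/36.
  c_1 = 2/(-6)^3 = -1/108.
  c_2 = 3/(-6)^4 = 1/432.
The series is valid for |w/d| < 1, i.e. |z − z₀| < |d|.
Radius of convergence: R = |2 − z₀| = |-6| = 6 (distance from z₀ to the singularity z = 2).

c_0 = 1/36, c_1 = -1/108, c_2 = 1/432; R = 6.


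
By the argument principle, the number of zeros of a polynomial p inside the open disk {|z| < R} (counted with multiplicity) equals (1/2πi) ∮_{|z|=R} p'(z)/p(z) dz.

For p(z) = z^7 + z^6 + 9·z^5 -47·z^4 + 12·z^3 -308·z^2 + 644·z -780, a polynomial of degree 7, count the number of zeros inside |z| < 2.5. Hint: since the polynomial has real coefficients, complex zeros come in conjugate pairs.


The zeros of p are: (1 + 1i), (1 - 1i), (-2 + 3i), (-2 - 3i), (-1 + 3i), (-1 - 3i), 3.
Their magnitudes are: 1.414, 1.414, 3.606, 3.606, 3.162, 3.162, 3.
Zeros with |z| < R = 2.5: (1 + 1i), (1 - 1i).
Count = 2.
By the argument principle, (1/2πi) ∮_{|z|=R} p'(z)/p(z) dz equals exactly this count.

Number of zeros inside |z| < 2.5: 2.
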